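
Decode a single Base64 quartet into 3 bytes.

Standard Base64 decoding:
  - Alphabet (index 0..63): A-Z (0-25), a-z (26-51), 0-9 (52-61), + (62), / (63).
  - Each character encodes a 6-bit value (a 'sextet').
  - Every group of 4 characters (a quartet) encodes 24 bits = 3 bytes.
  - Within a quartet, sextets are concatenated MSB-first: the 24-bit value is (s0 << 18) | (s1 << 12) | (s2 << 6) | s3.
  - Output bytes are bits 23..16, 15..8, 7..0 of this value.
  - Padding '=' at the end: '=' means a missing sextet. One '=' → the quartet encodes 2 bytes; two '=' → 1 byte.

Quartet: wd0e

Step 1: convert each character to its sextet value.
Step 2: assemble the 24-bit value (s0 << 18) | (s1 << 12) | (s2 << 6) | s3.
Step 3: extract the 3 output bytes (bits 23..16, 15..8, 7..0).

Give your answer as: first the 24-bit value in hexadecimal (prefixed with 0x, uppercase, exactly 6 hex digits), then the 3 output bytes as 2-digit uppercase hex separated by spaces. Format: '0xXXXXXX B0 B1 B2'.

Sextets: w=48, d=29, 0=52, e=30
24-bit: (48<<18) | (29<<12) | (52<<6) | 30
      = 0xC00000 | 0x01D000 | 0x000D00 | 0x00001E
      = 0xC1DD1E
Bytes: (v>>16)&0xFF=C1, (v>>8)&0xFF=DD, v&0xFF=1E

Answer: 0xC1DD1E C1 DD 1E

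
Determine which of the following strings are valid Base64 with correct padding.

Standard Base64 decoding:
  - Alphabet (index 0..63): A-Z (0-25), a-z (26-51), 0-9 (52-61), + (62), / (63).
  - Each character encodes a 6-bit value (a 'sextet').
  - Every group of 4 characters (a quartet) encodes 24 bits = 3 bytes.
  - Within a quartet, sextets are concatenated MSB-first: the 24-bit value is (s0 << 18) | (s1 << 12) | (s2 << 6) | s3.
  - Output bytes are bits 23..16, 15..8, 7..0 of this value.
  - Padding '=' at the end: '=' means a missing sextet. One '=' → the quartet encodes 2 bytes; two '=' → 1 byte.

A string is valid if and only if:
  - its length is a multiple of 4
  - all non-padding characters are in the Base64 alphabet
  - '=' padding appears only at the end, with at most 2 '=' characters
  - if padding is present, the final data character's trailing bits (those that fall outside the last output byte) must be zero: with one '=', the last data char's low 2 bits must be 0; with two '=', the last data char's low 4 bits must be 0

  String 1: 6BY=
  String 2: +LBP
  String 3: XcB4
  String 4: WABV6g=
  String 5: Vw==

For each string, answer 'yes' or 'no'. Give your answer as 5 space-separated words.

Answer: yes yes yes no yes

Derivation:
String 1: '6BY=' → valid
String 2: '+LBP' → valid
String 3: 'XcB4' → valid
String 4: 'WABV6g=' → invalid (len=7 not mult of 4)
String 5: 'Vw==' → valid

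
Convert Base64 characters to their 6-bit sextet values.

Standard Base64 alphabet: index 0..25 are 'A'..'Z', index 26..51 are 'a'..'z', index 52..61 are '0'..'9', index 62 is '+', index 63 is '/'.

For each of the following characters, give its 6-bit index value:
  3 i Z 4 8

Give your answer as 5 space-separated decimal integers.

'3': 0..9 range, 52 + ord('3') − ord('0') = 55
'i': a..z range, 26 + ord('i') − ord('a') = 34
'Z': A..Z range, ord('Z') − ord('A') = 25
'4': 0..9 range, 52 + ord('4') − ord('0') = 56
'8': 0..9 range, 52 + ord('8') − ord('0') = 60

Answer: 55 34 25 56 60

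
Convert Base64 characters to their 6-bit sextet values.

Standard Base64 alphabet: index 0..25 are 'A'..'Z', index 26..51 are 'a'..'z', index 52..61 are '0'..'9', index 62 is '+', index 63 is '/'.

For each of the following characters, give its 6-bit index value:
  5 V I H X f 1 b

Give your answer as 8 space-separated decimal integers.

'5': 0..9 range, 52 + ord('5') − ord('0') = 57
'V': A..Z range, ord('V') − ord('A') = 21
'I': A..Z range, ord('I') − ord('A') = 8
'H': A..Z range, ord('H') − ord('A') = 7
'X': A..Z range, ord('X') − ord('A') = 23
'f': a..z range, 26 + ord('f') − ord('a') = 31
'1': 0..9 range, 52 + ord('1') − ord('0') = 53
'b': a..z range, 26 + ord('b') − ord('a') = 27

Answer: 57 21 8 7 23 31 53 27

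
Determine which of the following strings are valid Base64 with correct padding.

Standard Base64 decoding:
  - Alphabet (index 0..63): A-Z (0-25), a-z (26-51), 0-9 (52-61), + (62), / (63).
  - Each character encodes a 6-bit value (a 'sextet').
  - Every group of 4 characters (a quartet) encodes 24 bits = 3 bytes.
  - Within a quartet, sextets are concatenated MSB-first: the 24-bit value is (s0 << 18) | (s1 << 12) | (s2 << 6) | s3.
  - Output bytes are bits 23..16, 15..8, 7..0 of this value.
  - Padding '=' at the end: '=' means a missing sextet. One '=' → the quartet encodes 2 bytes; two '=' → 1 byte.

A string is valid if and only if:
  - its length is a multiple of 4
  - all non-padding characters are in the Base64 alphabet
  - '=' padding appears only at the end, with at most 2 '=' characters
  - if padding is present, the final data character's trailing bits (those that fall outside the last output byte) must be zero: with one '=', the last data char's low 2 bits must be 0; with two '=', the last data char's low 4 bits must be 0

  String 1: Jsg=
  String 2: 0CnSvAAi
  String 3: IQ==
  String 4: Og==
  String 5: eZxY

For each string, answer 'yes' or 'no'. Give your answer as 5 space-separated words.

Answer: yes yes yes yes yes

Derivation:
String 1: 'Jsg=' → valid
String 2: '0CnSvAAi' → valid
String 3: 'IQ==' → valid
String 4: 'Og==' → valid
String 5: 'eZxY' → valid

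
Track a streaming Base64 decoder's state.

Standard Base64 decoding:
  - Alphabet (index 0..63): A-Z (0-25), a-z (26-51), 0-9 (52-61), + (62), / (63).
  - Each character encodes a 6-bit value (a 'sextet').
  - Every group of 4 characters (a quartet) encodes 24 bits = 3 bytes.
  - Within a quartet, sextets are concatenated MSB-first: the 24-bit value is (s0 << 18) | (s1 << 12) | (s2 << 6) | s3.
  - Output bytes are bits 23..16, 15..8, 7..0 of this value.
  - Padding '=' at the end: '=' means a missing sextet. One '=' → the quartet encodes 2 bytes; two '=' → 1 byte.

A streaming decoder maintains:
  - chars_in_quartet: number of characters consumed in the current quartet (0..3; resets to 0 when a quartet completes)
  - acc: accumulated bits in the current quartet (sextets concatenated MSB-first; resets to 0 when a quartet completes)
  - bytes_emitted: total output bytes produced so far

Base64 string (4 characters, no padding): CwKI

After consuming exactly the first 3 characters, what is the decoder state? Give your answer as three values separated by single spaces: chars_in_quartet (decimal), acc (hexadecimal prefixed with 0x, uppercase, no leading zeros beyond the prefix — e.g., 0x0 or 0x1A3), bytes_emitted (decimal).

After char 0 ('C'=2): chars_in_quartet=1 acc=0x2 bytes_emitted=0
After char 1 ('w'=48): chars_in_quartet=2 acc=0xB0 bytes_emitted=0
After char 2 ('K'=10): chars_in_quartet=3 acc=0x2C0A bytes_emitted=0

Answer: 3 0x2C0A 0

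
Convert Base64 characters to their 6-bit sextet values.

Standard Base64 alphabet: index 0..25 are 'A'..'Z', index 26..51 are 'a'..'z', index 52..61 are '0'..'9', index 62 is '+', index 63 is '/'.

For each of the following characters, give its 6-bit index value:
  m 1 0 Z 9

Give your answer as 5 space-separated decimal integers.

Answer: 38 53 52 25 61

Derivation:
'm': a..z range, 26 + ord('m') − ord('a') = 38
'1': 0..9 range, 52 + ord('1') − ord('0') = 53
'0': 0..9 range, 52 + ord('0') − ord('0') = 52
'Z': A..Z range, ord('Z') − ord('A') = 25
'9': 0..9 range, 52 + ord('9') − ord('0') = 61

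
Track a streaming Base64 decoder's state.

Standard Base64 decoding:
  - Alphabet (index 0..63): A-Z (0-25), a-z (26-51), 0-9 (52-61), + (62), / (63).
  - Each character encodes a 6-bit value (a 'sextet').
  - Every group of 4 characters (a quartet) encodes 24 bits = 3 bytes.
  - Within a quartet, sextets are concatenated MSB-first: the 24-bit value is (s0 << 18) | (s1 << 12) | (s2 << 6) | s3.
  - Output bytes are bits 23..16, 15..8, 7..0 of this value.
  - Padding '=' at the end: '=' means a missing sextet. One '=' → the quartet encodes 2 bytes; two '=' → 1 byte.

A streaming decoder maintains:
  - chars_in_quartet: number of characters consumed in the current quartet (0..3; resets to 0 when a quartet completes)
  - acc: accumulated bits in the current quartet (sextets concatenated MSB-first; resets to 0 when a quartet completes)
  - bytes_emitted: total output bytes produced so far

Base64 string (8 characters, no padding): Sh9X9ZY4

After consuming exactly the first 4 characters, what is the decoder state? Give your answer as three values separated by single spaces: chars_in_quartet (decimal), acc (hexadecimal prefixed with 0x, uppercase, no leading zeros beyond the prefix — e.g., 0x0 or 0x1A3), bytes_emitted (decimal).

After char 0 ('S'=18): chars_in_quartet=1 acc=0x12 bytes_emitted=0
After char 1 ('h'=33): chars_in_quartet=2 acc=0x4A1 bytes_emitted=0
After char 2 ('9'=61): chars_in_quartet=3 acc=0x1287D bytes_emitted=0
After char 3 ('X'=23): chars_in_quartet=4 acc=0x4A1F57 -> emit 4A 1F 57, reset; bytes_emitted=3

Answer: 0 0x0 3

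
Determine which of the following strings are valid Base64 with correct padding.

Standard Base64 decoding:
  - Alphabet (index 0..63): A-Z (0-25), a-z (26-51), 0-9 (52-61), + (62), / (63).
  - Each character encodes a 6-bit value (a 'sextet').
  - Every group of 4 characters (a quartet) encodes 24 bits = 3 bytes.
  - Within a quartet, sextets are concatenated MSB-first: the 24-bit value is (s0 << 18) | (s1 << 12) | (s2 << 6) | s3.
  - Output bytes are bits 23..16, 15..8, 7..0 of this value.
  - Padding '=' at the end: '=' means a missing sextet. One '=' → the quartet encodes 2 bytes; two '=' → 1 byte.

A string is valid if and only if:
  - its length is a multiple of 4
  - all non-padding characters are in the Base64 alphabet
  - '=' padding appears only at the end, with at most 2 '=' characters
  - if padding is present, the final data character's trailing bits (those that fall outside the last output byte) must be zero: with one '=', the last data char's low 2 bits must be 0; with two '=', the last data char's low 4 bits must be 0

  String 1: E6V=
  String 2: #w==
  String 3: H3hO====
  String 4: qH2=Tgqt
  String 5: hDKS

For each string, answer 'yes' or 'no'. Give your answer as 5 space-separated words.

Answer: no no no no yes

Derivation:
String 1: 'E6V=' → invalid (bad trailing bits)
String 2: '#w==' → invalid (bad char(s): ['#'])
String 3: 'H3hO====' → invalid (4 pad chars (max 2))
String 4: 'qH2=Tgqt' → invalid (bad char(s): ['=']; '=' in middle)
String 5: 'hDKS' → valid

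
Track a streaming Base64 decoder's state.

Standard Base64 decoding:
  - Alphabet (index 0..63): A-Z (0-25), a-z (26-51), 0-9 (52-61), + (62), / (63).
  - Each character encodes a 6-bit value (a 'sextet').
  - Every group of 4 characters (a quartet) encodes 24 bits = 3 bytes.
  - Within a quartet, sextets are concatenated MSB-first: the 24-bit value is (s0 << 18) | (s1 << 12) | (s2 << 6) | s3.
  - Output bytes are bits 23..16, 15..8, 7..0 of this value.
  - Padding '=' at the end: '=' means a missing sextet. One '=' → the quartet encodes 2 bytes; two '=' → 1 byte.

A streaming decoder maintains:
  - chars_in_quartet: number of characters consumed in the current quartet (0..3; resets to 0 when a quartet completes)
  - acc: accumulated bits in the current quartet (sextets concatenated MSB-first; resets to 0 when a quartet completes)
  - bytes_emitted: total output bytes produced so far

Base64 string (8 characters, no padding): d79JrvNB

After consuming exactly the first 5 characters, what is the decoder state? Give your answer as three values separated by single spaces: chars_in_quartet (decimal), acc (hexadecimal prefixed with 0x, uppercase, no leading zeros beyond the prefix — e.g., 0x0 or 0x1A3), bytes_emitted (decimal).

After char 0 ('d'=29): chars_in_quartet=1 acc=0x1D bytes_emitted=0
After char 1 ('7'=59): chars_in_quartet=2 acc=0x77B bytes_emitted=0
After char 2 ('9'=61): chars_in_quartet=3 acc=0x1DEFD bytes_emitted=0
After char 3 ('J'=9): chars_in_quartet=4 acc=0x77BF49 -> emit 77 BF 49, reset; bytes_emitted=3
After char 4 ('r'=43): chars_in_quartet=1 acc=0x2B bytes_emitted=3

Answer: 1 0x2B 3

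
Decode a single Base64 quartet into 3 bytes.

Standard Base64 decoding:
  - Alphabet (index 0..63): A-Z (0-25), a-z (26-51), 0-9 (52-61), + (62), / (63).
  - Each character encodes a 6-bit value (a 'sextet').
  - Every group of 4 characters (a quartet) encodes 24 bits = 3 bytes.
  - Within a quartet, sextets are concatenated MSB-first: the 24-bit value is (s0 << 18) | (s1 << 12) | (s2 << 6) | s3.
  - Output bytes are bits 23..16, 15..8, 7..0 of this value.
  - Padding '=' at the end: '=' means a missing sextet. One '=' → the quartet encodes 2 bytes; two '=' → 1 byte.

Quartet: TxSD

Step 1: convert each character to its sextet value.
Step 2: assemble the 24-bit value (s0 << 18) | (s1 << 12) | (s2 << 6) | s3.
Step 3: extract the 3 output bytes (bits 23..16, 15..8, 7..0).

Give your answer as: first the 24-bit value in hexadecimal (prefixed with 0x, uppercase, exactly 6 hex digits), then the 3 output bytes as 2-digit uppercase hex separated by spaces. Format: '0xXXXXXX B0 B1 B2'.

Answer: 0x4F1483 4F 14 83

Derivation:
Sextets: T=19, x=49, S=18, D=3
24-bit: (19<<18) | (49<<12) | (18<<6) | 3
      = 0x4C0000 | 0x031000 | 0x000480 | 0x000003
      = 0x4F1483
Bytes: (v>>16)&0xFF=4F, (v>>8)&0xFF=14, v&0xFF=83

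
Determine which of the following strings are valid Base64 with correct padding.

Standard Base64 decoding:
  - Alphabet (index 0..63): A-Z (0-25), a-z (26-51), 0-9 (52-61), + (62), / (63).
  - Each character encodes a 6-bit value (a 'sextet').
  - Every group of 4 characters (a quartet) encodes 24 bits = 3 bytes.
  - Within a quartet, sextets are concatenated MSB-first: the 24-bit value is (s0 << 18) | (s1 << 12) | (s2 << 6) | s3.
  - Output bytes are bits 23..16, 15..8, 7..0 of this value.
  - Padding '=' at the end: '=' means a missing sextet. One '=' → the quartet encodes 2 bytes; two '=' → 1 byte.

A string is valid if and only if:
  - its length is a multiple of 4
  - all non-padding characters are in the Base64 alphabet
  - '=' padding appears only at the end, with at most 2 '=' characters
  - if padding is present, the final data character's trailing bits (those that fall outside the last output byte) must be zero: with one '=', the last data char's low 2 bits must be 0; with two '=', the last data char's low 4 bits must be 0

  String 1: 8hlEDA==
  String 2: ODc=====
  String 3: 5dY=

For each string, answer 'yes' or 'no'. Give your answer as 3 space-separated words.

Answer: yes no yes

Derivation:
String 1: '8hlEDA==' → valid
String 2: 'ODc=====' → invalid (5 pad chars (max 2))
String 3: '5dY=' → valid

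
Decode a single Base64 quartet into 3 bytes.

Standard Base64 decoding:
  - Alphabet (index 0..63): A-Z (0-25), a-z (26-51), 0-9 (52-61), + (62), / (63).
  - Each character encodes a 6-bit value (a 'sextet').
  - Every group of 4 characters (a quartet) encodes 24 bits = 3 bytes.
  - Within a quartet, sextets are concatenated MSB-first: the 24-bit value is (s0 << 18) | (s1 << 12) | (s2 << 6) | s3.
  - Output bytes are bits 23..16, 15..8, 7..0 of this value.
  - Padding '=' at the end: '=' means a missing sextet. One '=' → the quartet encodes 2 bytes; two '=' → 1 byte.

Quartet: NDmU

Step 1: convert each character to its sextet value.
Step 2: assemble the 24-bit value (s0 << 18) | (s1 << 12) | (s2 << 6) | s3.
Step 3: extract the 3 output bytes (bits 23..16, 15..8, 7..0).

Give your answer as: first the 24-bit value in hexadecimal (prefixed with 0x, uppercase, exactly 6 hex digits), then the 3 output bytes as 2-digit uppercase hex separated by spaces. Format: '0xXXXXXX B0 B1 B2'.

Answer: 0x343994 34 39 94

Derivation:
Sextets: N=13, D=3, m=38, U=20
24-bit: (13<<18) | (3<<12) | (38<<6) | 20
      = 0x340000 | 0x003000 | 0x000980 | 0x000014
      = 0x343994
Bytes: (v>>16)&0xFF=34, (v>>8)&0xFF=39, v&0xFF=94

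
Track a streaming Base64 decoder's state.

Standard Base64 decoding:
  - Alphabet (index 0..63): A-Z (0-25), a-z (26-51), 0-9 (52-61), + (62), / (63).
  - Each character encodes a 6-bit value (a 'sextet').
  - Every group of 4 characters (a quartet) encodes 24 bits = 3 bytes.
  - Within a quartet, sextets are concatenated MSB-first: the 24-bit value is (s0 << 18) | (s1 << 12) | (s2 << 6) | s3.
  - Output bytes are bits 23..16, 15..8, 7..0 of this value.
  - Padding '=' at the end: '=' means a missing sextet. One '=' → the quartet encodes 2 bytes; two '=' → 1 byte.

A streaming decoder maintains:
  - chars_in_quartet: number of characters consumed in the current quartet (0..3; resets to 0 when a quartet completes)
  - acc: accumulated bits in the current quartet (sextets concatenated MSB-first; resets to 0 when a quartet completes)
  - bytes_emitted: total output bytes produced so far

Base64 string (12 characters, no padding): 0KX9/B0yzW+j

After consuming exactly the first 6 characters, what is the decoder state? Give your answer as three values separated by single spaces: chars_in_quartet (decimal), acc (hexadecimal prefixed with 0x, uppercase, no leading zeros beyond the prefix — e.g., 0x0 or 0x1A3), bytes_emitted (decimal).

Answer: 2 0xFC1 3

Derivation:
After char 0 ('0'=52): chars_in_quartet=1 acc=0x34 bytes_emitted=0
After char 1 ('K'=10): chars_in_quartet=2 acc=0xD0A bytes_emitted=0
After char 2 ('X'=23): chars_in_quartet=3 acc=0x34297 bytes_emitted=0
After char 3 ('9'=61): chars_in_quartet=4 acc=0xD0A5FD -> emit D0 A5 FD, reset; bytes_emitted=3
After char 4 ('/'=63): chars_in_quartet=1 acc=0x3F bytes_emitted=3
After char 5 ('B'=1): chars_in_quartet=2 acc=0xFC1 bytes_emitted=3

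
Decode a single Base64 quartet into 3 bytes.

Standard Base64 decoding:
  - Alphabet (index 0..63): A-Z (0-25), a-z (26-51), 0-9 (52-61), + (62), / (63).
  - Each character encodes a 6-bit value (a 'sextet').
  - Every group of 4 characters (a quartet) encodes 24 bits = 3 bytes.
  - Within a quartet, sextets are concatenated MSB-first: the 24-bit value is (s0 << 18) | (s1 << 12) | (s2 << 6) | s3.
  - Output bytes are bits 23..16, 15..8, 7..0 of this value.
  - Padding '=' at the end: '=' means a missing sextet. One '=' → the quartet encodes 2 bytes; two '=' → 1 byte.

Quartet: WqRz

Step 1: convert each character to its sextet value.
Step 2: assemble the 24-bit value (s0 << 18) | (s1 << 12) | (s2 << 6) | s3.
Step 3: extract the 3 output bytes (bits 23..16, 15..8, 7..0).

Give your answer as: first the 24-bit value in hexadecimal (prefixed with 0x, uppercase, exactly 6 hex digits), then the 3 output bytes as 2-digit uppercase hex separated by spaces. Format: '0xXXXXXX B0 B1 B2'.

Answer: 0x5AA473 5A A4 73

Derivation:
Sextets: W=22, q=42, R=17, z=51
24-bit: (22<<18) | (42<<12) | (17<<6) | 51
      = 0x580000 | 0x02A000 | 0x000440 | 0x000033
      = 0x5AA473
Bytes: (v>>16)&0xFF=5A, (v>>8)&0xFF=A4, v&0xFF=73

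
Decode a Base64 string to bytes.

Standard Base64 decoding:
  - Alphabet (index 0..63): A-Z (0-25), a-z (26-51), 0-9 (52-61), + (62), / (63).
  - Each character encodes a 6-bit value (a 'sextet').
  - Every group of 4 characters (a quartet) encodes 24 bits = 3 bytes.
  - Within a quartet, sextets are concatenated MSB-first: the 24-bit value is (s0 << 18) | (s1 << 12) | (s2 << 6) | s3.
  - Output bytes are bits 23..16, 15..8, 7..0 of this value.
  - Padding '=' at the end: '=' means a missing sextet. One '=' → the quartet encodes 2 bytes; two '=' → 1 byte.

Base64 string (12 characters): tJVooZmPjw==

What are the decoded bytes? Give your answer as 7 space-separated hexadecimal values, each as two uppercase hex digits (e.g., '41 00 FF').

Answer: B4 95 68 A1 99 8F 8F

Derivation:
After char 0 ('t'=45): chars_in_quartet=1 acc=0x2D bytes_emitted=0
After char 1 ('J'=9): chars_in_quartet=2 acc=0xB49 bytes_emitted=0
After char 2 ('V'=21): chars_in_quartet=3 acc=0x2D255 bytes_emitted=0
After char 3 ('o'=40): chars_in_quartet=4 acc=0xB49568 -> emit B4 95 68, reset; bytes_emitted=3
After char 4 ('o'=40): chars_in_quartet=1 acc=0x28 bytes_emitted=3
After char 5 ('Z'=25): chars_in_quartet=2 acc=0xA19 bytes_emitted=3
After char 6 ('m'=38): chars_in_quartet=3 acc=0x28666 bytes_emitted=3
After char 7 ('P'=15): chars_in_quartet=4 acc=0xA1998F -> emit A1 99 8F, reset; bytes_emitted=6
After char 8 ('j'=35): chars_in_quartet=1 acc=0x23 bytes_emitted=6
After char 9 ('w'=48): chars_in_quartet=2 acc=0x8F0 bytes_emitted=6
Padding '==': partial quartet acc=0x8F0 -> emit 8F; bytes_emitted=7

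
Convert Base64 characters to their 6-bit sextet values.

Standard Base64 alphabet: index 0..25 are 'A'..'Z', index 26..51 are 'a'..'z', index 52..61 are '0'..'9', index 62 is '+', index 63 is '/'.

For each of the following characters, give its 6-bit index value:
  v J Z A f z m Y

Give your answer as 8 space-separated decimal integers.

'v': a..z range, 26 + ord('v') − ord('a') = 47
'J': A..Z range, ord('J') − ord('A') = 9
'Z': A..Z range, ord('Z') − ord('A') = 25
'A': A..Z range, ord('A') − ord('A') = 0
'f': a..z range, 26 + ord('f') − ord('a') = 31
'z': a..z range, 26 + ord('z') − ord('a') = 51
'm': a..z range, 26 + ord('m') − ord('a') = 38
'Y': A..Z range, ord('Y') − ord('A') = 24

Answer: 47 9 25 0 31 51 38 24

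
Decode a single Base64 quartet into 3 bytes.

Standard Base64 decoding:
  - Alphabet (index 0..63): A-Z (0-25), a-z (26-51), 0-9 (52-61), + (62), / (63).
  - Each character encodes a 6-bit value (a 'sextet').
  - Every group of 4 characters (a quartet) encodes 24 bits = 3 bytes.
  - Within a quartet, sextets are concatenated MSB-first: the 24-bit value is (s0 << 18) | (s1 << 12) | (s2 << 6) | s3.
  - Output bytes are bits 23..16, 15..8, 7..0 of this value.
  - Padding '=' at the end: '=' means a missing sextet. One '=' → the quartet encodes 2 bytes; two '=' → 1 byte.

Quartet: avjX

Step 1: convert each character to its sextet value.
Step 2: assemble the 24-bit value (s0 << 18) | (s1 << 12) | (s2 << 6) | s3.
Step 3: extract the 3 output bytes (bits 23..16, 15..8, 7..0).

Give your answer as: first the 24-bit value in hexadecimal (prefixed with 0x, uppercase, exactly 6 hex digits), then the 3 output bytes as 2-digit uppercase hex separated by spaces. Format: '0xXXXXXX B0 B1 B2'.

Answer: 0x6AF8D7 6A F8 D7

Derivation:
Sextets: a=26, v=47, j=35, X=23
24-bit: (26<<18) | (47<<12) | (35<<6) | 23
      = 0x680000 | 0x02F000 | 0x0008C0 | 0x000017
      = 0x6AF8D7
Bytes: (v>>16)&0xFF=6A, (v>>8)&0xFF=F8, v&0xFF=D7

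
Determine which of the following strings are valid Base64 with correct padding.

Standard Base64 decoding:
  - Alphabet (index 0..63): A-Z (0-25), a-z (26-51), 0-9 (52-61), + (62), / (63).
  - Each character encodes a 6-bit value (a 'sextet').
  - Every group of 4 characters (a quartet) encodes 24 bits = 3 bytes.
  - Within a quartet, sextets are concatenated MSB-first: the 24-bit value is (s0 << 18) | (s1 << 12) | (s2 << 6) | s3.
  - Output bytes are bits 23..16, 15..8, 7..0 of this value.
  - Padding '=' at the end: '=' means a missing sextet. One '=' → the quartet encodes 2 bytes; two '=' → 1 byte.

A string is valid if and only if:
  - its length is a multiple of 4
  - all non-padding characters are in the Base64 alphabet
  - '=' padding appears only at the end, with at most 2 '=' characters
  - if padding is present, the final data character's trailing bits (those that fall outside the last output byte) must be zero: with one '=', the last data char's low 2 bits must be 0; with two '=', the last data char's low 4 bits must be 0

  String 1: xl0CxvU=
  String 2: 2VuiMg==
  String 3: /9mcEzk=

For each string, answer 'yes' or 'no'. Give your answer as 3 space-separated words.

Answer: yes yes yes

Derivation:
String 1: 'xl0CxvU=' → valid
String 2: '2VuiMg==' → valid
String 3: '/9mcEzk=' → valid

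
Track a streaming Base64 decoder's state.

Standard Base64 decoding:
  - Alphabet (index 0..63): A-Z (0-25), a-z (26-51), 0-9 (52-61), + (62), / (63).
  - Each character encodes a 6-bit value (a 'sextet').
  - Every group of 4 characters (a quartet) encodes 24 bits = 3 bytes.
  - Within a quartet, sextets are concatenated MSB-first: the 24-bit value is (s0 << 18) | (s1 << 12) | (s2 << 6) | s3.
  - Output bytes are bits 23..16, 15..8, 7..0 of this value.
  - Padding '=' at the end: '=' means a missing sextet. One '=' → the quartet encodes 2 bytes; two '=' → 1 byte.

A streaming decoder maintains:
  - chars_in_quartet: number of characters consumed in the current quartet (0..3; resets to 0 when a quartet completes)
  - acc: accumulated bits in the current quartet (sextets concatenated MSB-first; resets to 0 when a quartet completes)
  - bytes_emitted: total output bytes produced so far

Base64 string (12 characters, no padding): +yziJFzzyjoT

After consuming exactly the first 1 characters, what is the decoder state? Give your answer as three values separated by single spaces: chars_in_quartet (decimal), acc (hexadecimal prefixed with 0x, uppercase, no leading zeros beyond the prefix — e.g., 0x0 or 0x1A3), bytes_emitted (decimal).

Answer: 1 0x3E 0

Derivation:
After char 0 ('+'=62): chars_in_quartet=1 acc=0x3E bytes_emitted=0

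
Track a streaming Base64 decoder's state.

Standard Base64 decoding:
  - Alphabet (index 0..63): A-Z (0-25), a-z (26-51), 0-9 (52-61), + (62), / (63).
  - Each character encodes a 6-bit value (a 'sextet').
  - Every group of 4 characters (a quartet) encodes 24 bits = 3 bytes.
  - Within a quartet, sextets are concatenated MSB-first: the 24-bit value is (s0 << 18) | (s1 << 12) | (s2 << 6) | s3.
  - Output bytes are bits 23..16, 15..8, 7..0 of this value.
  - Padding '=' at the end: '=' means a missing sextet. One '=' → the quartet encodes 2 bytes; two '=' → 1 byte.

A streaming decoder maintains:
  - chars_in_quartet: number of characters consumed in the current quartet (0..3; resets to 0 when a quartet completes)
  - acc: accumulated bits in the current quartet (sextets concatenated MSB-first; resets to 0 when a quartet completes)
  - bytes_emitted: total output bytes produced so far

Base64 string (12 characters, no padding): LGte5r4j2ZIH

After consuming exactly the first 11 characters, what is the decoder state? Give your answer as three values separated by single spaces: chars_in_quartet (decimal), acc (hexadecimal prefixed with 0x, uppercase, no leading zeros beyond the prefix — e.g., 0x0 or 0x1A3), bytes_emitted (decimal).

After char 0 ('L'=11): chars_in_quartet=1 acc=0xB bytes_emitted=0
After char 1 ('G'=6): chars_in_quartet=2 acc=0x2C6 bytes_emitted=0
After char 2 ('t'=45): chars_in_quartet=3 acc=0xB1AD bytes_emitted=0
After char 3 ('e'=30): chars_in_quartet=4 acc=0x2C6B5E -> emit 2C 6B 5E, reset; bytes_emitted=3
After char 4 ('5'=57): chars_in_quartet=1 acc=0x39 bytes_emitted=3
After char 5 ('r'=43): chars_in_quartet=2 acc=0xE6B bytes_emitted=3
After char 6 ('4'=56): chars_in_quartet=3 acc=0x39AF8 bytes_emitted=3
After char 7 ('j'=35): chars_in_quartet=4 acc=0xE6BE23 -> emit E6 BE 23, reset; bytes_emitted=6
After char 8 ('2'=54): chars_in_quartet=1 acc=0x36 bytes_emitted=6
After char 9 ('Z'=25): chars_in_quartet=2 acc=0xD99 bytes_emitted=6
After char 10 ('I'=8): chars_in_quartet=3 acc=0x36648 bytes_emitted=6

Answer: 3 0x36648 6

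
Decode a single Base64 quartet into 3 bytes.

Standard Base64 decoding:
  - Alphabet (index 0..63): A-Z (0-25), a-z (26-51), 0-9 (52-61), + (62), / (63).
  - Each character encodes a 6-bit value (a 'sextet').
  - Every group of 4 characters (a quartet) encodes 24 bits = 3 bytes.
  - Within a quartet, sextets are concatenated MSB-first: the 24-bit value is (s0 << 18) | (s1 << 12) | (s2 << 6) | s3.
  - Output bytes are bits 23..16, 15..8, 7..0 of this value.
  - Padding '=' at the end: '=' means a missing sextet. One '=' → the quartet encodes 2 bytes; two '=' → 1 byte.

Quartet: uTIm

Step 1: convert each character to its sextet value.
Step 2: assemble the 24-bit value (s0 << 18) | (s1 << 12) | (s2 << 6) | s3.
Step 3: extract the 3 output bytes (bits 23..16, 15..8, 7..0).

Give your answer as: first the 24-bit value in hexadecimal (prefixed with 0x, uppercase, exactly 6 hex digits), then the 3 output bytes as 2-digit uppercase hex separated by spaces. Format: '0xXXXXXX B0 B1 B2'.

Sextets: u=46, T=19, I=8, m=38
24-bit: (46<<18) | (19<<12) | (8<<6) | 38
      = 0xB80000 | 0x013000 | 0x000200 | 0x000026
      = 0xB93226
Bytes: (v>>16)&0xFF=B9, (v>>8)&0xFF=32, v&0xFF=26

Answer: 0xB93226 B9 32 26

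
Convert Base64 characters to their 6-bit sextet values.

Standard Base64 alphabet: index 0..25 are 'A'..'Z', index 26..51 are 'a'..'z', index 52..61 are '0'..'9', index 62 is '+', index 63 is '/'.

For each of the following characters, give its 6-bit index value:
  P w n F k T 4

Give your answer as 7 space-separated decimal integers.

'P': A..Z range, ord('P') − ord('A') = 15
'w': a..z range, 26 + ord('w') − ord('a') = 48
'n': a..z range, 26 + ord('n') − ord('a') = 39
'F': A..Z range, ord('F') − ord('A') = 5
'k': a..z range, 26 + ord('k') − ord('a') = 36
'T': A..Z range, ord('T') − ord('A') = 19
'4': 0..9 range, 52 + ord('4') − ord('0') = 56

Answer: 15 48 39 5 36 19 56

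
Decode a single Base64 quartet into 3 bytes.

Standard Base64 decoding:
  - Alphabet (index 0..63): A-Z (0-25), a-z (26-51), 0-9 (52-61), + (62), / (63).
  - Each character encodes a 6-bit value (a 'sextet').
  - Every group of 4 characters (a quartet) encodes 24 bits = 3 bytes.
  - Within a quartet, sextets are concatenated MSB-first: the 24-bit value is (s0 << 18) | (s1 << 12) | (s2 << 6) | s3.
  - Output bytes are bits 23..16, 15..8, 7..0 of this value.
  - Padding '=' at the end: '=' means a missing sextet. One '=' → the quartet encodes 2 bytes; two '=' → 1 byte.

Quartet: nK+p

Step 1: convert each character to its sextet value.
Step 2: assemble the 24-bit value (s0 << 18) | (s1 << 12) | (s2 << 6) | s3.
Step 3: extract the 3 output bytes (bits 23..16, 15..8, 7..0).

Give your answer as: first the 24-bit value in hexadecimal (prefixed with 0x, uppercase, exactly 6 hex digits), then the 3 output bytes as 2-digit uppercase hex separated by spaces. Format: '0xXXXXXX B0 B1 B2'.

Answer: 0x9CAFA9 9C AF A9

Derivation:
Sextets: n=39, K=10, +=62, p=41
24-bit: (39<<18) | (10<<12) | (62<<6) | 41
      = 0x9C0000 | 0x00A000 | 0x000F80 | 0x000029
      = 0x9CAFA9
Bytes: (v>>16)&0xFF=9C, (v>>8)&0xFF=AF, v&0xFF=A9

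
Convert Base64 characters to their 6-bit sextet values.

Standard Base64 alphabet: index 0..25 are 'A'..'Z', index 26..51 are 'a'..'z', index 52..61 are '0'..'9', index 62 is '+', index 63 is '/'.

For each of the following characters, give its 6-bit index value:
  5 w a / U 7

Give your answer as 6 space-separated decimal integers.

'5': 0..9 range, 52 + ord('5') − ord('0') = 57
'w': a..z range, 26 + ord('w') − ord('a') = 48
'a': a..z range, 26 + ord('a') − ord('a') = 26
'/': index 63
'U': A..Z range, ord('U') − ord('A') = 20
'7': 0..9 range, 52 + ord('7') − ord('0') = 59

Answer: 57 48 26 63 20 59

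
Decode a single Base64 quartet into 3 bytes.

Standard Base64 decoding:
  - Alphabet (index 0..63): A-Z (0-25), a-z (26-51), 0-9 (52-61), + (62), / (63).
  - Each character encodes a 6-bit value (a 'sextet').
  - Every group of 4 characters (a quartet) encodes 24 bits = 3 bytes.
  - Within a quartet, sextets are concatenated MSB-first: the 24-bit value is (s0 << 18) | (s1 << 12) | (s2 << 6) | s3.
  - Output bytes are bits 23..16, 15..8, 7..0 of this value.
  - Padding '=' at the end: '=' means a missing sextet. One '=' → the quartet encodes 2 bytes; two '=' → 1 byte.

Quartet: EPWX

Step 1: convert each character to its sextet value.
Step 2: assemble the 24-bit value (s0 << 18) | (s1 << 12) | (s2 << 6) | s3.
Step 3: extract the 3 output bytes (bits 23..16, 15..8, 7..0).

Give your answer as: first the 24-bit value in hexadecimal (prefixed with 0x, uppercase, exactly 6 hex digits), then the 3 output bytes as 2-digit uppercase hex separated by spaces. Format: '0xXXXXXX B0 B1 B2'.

Answer: 0x10F597 10 F5 97

Derivation:
Sextets: E=4, P=15, W=22, X=23
24-bit: (4<<18) | (15<<12) | (22<<6) | 23
      = 0x100000 | 0x00F000 | 0x000580 | 0x000017
      = 0x10F597
Bytes: (v>>16)&0xFF=10, (v>>8)&0xFF=F5, v&0xFF=97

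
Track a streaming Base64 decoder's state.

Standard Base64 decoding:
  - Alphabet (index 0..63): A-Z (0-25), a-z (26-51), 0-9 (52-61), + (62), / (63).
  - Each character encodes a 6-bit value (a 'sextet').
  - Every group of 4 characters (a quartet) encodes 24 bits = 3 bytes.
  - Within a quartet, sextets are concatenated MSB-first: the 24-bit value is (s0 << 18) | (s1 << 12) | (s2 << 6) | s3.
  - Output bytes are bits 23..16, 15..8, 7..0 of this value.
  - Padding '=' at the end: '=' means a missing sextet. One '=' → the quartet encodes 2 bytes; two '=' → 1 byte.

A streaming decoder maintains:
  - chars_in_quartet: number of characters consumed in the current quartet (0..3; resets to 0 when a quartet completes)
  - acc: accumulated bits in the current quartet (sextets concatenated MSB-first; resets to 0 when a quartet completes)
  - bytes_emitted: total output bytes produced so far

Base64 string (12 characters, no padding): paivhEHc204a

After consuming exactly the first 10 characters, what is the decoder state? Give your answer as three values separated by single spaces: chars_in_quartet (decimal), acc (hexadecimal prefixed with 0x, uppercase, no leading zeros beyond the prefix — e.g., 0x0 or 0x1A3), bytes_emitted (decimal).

After char 0 ('p'=41): chars_in_quartet=1 acc=0x29 bytes_emitted=0
After char 1 ('a'=26): chars_in_quartet=2 acc=0xA5A bytes_emitted=0
After char 2 ('i'=34): chars_in_quartet=3 acc=0x296A2 bytes_emitted=0
After char 3 ('v'=47): chars_in_quartet=4 acc=0xA5A8AF -> emit A5 A8 AF, reset; bytes_emitted=3
After char 4 ('h'=33): chars_in_quartet=1 acc=0x21 bytes_emitted=3
After char 5 ('E'=4): chars_in_quartet=2 acc=0x844 bytes_emitted=3
After char 6 ('H'=7): chars_in_quartet=3 acc=0x21107 bytes_emitted=3
After char 7 ('c'=28): chars_in_quartet=4 acc=0x8441DC -> emit 84 41 DC, reset; bytes_emitted=6
After char 8 ('2'=54): chars_in_quartet=1 acc=0x36 bytes_emitted=6
After char 9 ('0'=52): chars_in_quartet=2 acc=0xDB4 bytes_emitted=6

Answer: 2 0xDB4 6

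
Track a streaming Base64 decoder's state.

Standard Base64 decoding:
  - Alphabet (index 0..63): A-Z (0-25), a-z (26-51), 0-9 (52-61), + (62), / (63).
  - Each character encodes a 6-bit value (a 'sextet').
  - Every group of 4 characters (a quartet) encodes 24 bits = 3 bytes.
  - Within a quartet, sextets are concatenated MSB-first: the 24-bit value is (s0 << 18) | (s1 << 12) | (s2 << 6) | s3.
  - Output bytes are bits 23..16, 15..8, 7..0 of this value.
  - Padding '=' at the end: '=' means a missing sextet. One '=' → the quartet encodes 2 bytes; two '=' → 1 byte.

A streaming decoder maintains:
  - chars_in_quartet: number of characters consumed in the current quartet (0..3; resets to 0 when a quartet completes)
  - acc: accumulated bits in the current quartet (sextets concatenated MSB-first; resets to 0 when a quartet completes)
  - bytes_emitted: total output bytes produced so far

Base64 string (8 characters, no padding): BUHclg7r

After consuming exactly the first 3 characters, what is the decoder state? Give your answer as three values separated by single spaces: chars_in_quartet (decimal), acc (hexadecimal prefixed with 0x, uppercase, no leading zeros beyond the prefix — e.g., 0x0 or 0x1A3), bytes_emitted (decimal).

Answer: 3 0x1507 0

Derivation:
After char 0 ('B'=1): chars_in_quartet=1 acc=0x1 bytes_emitted=0
After char 1 ('U'=20): chars_in_quartet=2 acc=0x54 bytes_emitted=0
After char 2 ('H'=7): chars_in_quartet=3 acc=0x1507 bytes_emitted=0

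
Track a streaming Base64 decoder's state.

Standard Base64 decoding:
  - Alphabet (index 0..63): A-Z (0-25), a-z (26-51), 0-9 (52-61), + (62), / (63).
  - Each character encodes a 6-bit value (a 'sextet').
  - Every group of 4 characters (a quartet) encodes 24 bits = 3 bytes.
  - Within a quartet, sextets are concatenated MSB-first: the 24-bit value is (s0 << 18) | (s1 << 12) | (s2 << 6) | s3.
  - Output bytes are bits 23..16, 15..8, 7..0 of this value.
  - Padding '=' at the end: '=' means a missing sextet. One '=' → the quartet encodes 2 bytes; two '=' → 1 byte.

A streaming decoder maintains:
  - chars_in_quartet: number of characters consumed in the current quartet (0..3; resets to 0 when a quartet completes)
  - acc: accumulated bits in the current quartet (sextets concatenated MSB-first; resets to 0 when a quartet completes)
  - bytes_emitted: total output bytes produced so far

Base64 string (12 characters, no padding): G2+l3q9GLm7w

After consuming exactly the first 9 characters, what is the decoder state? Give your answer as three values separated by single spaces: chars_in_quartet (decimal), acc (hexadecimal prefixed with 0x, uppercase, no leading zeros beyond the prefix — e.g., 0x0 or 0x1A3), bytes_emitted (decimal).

After char 0 ('G'=6): chars_in_quartet=1 acc=0x6 bytes_emitted=0
After char 1 ('2'=54): chars_in_quartet=2 acc=0x1B6 bytes_emitted=0
After char 2 ('+'=62): chars_in_quartet=3 acc=0x6DBE bytes_emitted=0
After char 3 ('l'=37): chars_in_quartet=4 acc=0x1B6FA5 -> emit 1B 6F A5, reset; bytes_emitted=3
After char 4 ('3'=55): chars_in_quartet=1 acc=0x37 bytes_emitted=3
After char 5 ('q'=42): chars_in_quartet=2 acc=0xDEA bytes_emitted=3
After char 6 ('9'=61): chars_in_quartet=3 acc=0x37ABD bytes_emitted=3
After char 7 ('G'=6): chars_in_quartet=4 acc=0xDEAF46 -> emit DE AF 46, reset; bytes_emitted=6
After char 8 ('L'=11): chars_in_quartet=1 acc=0xB bytes_emitted=6

Answer: 1 0xB 6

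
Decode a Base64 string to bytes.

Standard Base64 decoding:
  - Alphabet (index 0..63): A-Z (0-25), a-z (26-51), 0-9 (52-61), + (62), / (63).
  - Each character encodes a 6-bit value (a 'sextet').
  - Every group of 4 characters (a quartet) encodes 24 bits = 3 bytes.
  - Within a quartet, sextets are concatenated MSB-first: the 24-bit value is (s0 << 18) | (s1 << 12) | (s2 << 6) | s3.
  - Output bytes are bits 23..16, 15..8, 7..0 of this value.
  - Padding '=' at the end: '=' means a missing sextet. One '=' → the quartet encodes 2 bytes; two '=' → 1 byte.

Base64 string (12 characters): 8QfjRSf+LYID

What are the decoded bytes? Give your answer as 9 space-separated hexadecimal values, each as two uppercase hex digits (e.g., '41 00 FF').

After char 0 ('8'=60): chars_in_quartet=1 acc=0x3C bytes_emitted=0
After char 1 ('Q'=16): chars_in_quartet=2 acc=0xF10 bytes_emitted=0
After char 2 ('f'=31): chars_in_quartet=3 acc=0x3C41F bytes_emitted=0
After char 3 ('j'=35): chars_in_quartet=4 acc=0xF107E3 -> emit F1 07 E3, reset; bytes_emitted=3
After char 4 ('R'=17): chars_in_quartet=1 acc=0x11 bytes_emitted=3
After char 5 ('S'=18): chars_in_quartet=2 acc=0x452 bytes_emitted=3
After char 6 ('f'=31): chars_in_quartet=3 acc=0x1149F bytes_emitted=3
After char 7 ('+'=62): chars_in_quartet=4 acc=0x4527FE -> emit 45 27 FE, reset; bytes_emitted=6
After char 8 ('L'=11): chars_in_quartet=1 acc=0xB bytes_emitted=6
After char 9 ('Y'=24): chars_in_quartet=2 acc=0x2D8 bytes_emitted=6
After char 10 ('I'=8): chars_in_quartet=3 acc=0xB608 bytes_emitted=6
After char 11 ('D'=3): chars_in_quartet=4 acc=0x2D8203 -> emit 2D 82 03, reset; bytes_emitted=9

Answer: F1 07 E3 45 27 FE 2D 82 03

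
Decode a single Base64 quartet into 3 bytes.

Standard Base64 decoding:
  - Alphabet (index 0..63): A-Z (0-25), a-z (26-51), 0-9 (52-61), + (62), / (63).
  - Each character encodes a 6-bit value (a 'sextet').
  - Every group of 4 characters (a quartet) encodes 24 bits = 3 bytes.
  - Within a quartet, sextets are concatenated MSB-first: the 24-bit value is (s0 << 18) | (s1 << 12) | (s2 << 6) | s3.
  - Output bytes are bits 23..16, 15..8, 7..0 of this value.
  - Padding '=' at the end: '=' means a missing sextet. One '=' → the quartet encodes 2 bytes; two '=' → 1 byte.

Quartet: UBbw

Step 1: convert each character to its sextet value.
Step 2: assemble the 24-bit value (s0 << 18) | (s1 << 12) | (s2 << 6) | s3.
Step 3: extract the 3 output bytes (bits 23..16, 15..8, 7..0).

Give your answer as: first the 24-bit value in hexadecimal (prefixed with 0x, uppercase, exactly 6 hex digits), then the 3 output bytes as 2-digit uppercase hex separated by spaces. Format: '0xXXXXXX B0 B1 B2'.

Answer: 0x5016F0 50 16 F0

Derivation:
Sextets: U=20, B=1, b=27, w=48
24-bit: (20<<18) | (1<<12) | (27<<6) | 48
      = 0x500000 | 0x001000 | 0x0006C0 | 0x000030
      = 0x5016F0
Bytes: (v>>16)&0xFF=50, (v>>8)&0xFF=16, v&0xFF=F0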